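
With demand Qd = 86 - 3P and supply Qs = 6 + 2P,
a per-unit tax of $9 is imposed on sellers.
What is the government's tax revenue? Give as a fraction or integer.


With tax on sellers, new supply: Qs' = 6 + 2(P - 9)
= 2P - 12
New equilibrium quantity:
Q_new = 136/5
Tax revenue = tax * Q_new = 9 * 136/5 = 1224/5

1224/5


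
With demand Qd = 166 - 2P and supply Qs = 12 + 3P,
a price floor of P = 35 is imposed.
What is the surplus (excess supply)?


At P = 35:
Qd = 166 - 2*35 = 96
Qs = 12 + 3*35 = 117
Surplus = Qs - Qd = 117 - 96 = 21

21


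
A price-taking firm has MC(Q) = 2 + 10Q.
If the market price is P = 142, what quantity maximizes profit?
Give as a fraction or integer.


In perfect competition, profit is maximized where P = MC.
142 = 2 + 10Q
140 = 10Q
Q* = 140/10 = 14

14


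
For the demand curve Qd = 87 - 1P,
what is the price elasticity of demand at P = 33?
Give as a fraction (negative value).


dQ/dP = -1
At P = 33: Q = 87 - 1*33 = 54
E = (dQ/dP)(P/Q) = (-1)(33/54) = -11/18

-11/18


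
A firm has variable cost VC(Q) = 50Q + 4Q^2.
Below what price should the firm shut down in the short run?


AVC(Q) = VC(Q)/Q = 50 + 4Q
AVC is increasing in Q, so minimum AVC is at Q -> 0+.
Min AVC = 50
The firm should shut down if P < 50.

50


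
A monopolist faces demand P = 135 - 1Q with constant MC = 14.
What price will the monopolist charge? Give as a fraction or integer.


MR = 135 - 2Q
Set MR = MC: 135 - 2Q = 14
Q* = 121/2
Substitute into demand:
P* = 135 - 1*121/2 = 149/2

149/2


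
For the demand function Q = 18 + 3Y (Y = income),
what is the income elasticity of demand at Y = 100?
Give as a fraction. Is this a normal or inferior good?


dQ/dY = 3
At Y = 100: Q = 18 + 3*100 = 318
Ey = (dQ/dY)(Y/Q) = 3 * 100 / 318 = 50/53
Since Ey > 0, this is a normal good.

50/53 (normal good)


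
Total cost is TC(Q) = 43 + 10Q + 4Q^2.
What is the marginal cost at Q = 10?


MC = dTC/dQ = 10 + 2*4*Q
At Q = 10:
MC = 10 + 8*10
MC = 10 + 80 = 90

90


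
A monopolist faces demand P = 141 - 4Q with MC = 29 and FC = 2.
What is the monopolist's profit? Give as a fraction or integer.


MR = MC: 141 - 8Q = 29
Q* = 14
P* = 141 - 4*14 = 85
Profit = (P* - MC)*Q* - FC
= (85 - 29)*14 - 2
= 56*14 - 2
= 784 - 2 = 782

782


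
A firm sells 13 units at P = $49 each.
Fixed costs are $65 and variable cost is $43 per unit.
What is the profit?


Total Revenue = P * Q = 49 * 13 = $637
Total Cost = FC + VC*Q = 65 + 43*13 = $624
Profit = TR - TC = 637 - 624 = $13

$13


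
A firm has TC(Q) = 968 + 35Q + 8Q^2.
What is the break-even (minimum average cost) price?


AC(Q) = 968/Q + 35 + 8Q
To minimize: dAC/dQ = -968/Q^2 + 8 = 0
Q^2 = 968/8 = 121
Q* = 11
Min AC = 968/11 + 35 + 8*11
Min AC = 88 + 35 + 88 = 211

211


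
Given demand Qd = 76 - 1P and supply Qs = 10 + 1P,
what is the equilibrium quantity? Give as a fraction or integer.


First find equilibrium price:
76 - 1P = 10 + 1P
P* = 66/2 = 33
Then substitute into demand:
Q* = 76 - 1 * 33 = 43

43


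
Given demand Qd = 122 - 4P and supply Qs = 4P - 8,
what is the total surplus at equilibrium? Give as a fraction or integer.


Find equilibrium: 122 - 4P = 4P - 8
122 + 8 = 8P
P* = 130/8 = 65/4
Q* = 4*65/4 - 8 = 57
Inverse demand: P = 61/2 - Q/4, so P_max = 61/2
Inverse supply: P = 2 + Q/4, so P_min = 2
CS = (1/2) * 57 * (61/2 - 65/4) = 3249/8
PS = (1/2) * 57 * (65/4 - 2) = 3249/8
TS = CS + PS = 3249/8 + 3249/8 = 3249/4

3249/4


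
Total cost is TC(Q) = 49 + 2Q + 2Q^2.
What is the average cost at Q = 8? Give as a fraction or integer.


TC(8) = 49 + 2*8 + 2*8^2
TC(8) = 49 + 16 + 128 = 193
AC = TC/Q = 193/8 = 193/8

193/8


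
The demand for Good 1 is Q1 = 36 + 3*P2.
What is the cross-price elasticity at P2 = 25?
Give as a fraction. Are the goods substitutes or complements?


dQ1/dP2 = 3
At P2 = 25: Q1 = 36 + 3*25 = 111
Exy = (dQ1/dP2)(P2/Q1) = 3 * 25 / 111 = 25/37
Since Exy > 0, the goods are substitutes.

25/37 (substitutes)


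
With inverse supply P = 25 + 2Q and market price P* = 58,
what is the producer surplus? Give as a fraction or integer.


Minimum supply price (at Q=0): P_min = 25
Quantity supplied at P* = 58:
Q* = (58 - 25)/2 = 33/2
PS = (1/2) * Q* * (P* - P_min)
PS = (1/2) * 33/2 * (58 - 25)
PS = (1/2) * 33/2 * 33 = 1089/4

1089/4


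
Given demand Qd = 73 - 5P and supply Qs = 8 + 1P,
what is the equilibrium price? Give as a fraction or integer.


At equilibrium, Qd = Qs.
73 - 5P = 8 + 1P
73 - 8 = 5P + 1P
65 = 6P
P* = 65/6 = 65/6

65/6


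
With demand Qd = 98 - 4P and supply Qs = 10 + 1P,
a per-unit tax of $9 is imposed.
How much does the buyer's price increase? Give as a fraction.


With a per-unit tax, the buyer's price increase depends on relative slopes.
Supply slope: d = 1, Demand slope: b = 4
Buyer's price increase = d * tax / (b + d)
= 1 * 9 / (4 + 1)
= 9 / 5 = 9/5

9/5


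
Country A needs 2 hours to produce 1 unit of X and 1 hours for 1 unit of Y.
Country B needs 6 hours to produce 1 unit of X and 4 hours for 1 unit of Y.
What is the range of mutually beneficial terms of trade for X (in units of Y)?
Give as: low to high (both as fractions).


Opportunity cost of X for Country A = hours_X / hours_Y = 2/1 = 2 units of Y
Opportunity cost of X for Country B = hours_X / hours_Y = 6/4 = 3/2 units of Y
Terms of trade must be between the two opportunity costs.
Range: 3/2 to 2

3/2 to 2


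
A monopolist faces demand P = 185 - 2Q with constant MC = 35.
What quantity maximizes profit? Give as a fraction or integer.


TR = P*Q = (185 - 2Q)Q = 185Q - 2Q^2
MR = dTR/dQ = 185 - 4Q
Set MR = MC:
185 - 4Q = 35
150 = 4Q
Q* = 150/4 = 75/2

75/2


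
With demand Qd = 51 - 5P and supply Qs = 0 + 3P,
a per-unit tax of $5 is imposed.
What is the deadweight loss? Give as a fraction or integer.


Pre-tax equilibrium quantity: Q* = 153/8
Post-tax equilibrium quantity: Q_tax = 39/4
Reduction in quantity: Q* - Q_tax = 75/8
DWL = (1/2) * tax * (Q* - Q_tax)
DWL = (1/2) * 5 * 75/8 = 375/16

375/16


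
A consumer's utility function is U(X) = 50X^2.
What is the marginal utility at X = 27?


MU = dU/dX = 50*2*X^(2-1)
MU = 100*X^1
At X = 27:
MU = 100 * 27^1
MU = 100 * 27 = 2700

2700


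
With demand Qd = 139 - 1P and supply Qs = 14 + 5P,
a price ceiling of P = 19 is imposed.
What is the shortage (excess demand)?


At P = 19:
Qd = 139 - 1*19 = 120
Qs = 14 + 5*19 = 109
Shortage = Qd - Qs = 120 - 109 = 11

11


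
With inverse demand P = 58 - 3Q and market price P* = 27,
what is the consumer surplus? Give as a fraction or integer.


Maximum willingness to pay (at Q=0): P_max = 58
Quantity demanded at P* = 27:
Q* = (58 - 27)/3 = 31/3
CS = (1/2) * Q* * (P_max - P*)
CS = (1/2) * 31/3 * (58 - 27)
CS = (1/2) * 31/3 * 31 = 961/6

961/6


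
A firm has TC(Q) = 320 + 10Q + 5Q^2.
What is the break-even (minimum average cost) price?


AC(Q) = 320/Q + 10 + 5Q
To minimize: dAC/dQ = -320/Q^2 + 5 = 0
Q^2 = 320/5 = 64
Q* = 8
Min AC = 320/8 + 10 + 5*8
Min AC = 40 + 10 + 40 = 90

90


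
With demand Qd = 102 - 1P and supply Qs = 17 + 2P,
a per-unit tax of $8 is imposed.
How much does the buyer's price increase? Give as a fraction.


With a per-unit tax, the buyer's price increase depends on relative slopes.
Supply slope: d = 2, Demand slope: b = 1
Buyer's price increase = d * tax / (b + d)
= 2 * 8 / (1 + 2)
= 16 / 3 = 16/3

16/3


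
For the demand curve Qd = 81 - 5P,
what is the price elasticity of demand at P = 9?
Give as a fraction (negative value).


dQ/dP = -5
At P = 9: Q = 81 - 5*9 = 36
E = (dQ/dP)(P/Q) = (-5)(9/36) = -5/4

-5/4


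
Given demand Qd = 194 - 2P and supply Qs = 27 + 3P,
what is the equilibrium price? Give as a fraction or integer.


At equilibrium, Qd = Qs.
194 - 2P = 27 + 3P
194 - 27 = 2P + 3P
167 = 5P
P* = 167/5 = 167/5

167/5


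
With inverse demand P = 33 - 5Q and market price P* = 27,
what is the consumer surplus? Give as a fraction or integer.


Maximum willingness to pay (at Q=0): P_max = 33
Quantity demanded at P* = 27:
Q* = (33 - 27)/5 = 6/5
CS = (1/2) * Q* * (P_max - P*)
CS = (1/2) * 6/5 * (33 - 27)
CS = (1/2) * 6/5 * 6 = 18/5

18/5


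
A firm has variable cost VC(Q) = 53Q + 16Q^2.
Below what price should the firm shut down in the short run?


AVC(Q) = VC(Q)/Q = 53 + 16Q
AVC is increasing in Q, so minimum AVC is at Q -> 0+.
Min AVC = 53
The firm should shut down if P < 53.

53


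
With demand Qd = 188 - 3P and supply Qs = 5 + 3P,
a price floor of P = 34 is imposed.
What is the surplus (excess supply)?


At P = 34:
Qd = 188 - 3*34 = 86
Qs = 5 + 3*34 = 107
Surplus = Qs - Qd = 107 - 86 = 21

21


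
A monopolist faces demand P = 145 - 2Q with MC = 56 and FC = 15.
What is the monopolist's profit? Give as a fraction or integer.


MR = MC: 145 - 4Q = 56
Q* = 89/4
P* = 145 - 2*89/4 = 201/2
Profit = (P* - MC)*Q* - FC
= (201/2 - 56)*89/4 - 15
= 89/2*89/4 - 15
= 7921/8 - 15 = 7801/8

7801/8


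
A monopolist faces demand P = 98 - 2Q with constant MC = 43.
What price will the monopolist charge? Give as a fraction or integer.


MR = 98 - 4Q
Set MR = MC: 98 - 4Q = 43
Q* = 55/4
Substitute into demand:
P* = 98 - 2*55/4 = 141/2

141/2


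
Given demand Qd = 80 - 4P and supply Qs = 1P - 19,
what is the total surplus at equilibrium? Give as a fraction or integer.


Find equilibrium: 80 - 4P = 1P - 19
80 + 19 = 5P
P* = 99/5 = 99/5
Q* = 1*99/5 - 19 = 4/5
Inverse demand: P = 20 - Q/4, so P_max = 20
Inverse supply: P = 19 + Q/1, so P_min = 19
CS = (1/2) * 4/5 * (20 - 99/5) = 2/25
PS = (1/2) * 4/5 * (99/5 - 19) = 8/25
TS = CS + PS = 2/25 + 8/25 = 2/5

2/5


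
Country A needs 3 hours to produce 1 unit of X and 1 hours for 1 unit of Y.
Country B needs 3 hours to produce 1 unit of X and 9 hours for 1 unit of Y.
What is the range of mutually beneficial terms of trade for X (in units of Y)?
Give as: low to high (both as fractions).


Opportunity cost of X for Country A = hours_X / hours_Y = 3/1 = 3 units of Y
Opportunity cost of X for Country B = hours_X / hours_Y = 3/9 = 1/3 units of Y
Terms of trade must be between the two opportunity costs.
Range: 1/3 to 3

1/3 to 3


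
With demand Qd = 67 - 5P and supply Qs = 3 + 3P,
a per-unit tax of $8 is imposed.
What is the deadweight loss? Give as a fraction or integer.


Pre-tax equilibrium quantity: Q* = 27
Post-tax equilibrium quantity: Q_tax = 12
Reduction in quantity: Q* - Q_tax = 15
DWL = (1/2) * tax * (Q* - Q_tax)
DWL = (1/2) * 8 * 15 = 60

60


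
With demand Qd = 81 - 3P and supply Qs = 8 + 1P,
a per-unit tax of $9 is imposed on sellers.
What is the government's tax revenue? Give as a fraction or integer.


With tax on sellers, new supply: Qs' = 8 + 1(P - 9)
= 1P - 1
New equilibrium quantity:
Q_new = 39/2
Tax revenue = tax * Q_new = 9 * 39/2 = 351/2

351/2


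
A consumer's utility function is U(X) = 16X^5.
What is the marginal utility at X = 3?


MU = dU/dX = 16*5*X^(5-1)
MU = 80*X^4
At X = 3:
MU = 80 * 3^4
MU = 80 * 81 = 6480

6480


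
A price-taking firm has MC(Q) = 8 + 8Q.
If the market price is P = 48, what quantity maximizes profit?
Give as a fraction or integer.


In perfect competition, profit is maximized where P = MC.
48 = 8 + 8Q
40 = 8Q
Q* = 40/8 = 5

5


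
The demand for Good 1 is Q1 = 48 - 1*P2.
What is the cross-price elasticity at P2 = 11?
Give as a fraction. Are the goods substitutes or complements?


dQ1/dP2 = -1
At P2 = 11: Q1 = 48 - 1*11 = 37
Exy = (dQ1/dP2)(P2/Q1) = -1 * 11 / 37 = -11/37
Since Exy < 0, the goods are complements.

-11/37 (complements)


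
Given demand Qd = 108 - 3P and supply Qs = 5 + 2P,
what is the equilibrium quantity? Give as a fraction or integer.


First find equilibrium price:
108 - 3P = 5 + 2P
P* = 103/5 = 103/5
Then substitute into demand:
Q* = 108 - 3 * 103/5 = 231/5

231/5


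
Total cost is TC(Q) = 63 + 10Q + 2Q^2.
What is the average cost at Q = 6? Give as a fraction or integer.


TC(6) = 63 + 10*6 + 2*6^2
TC(6) = 63 + 60 + 72 = 195
AC = TC/Q = 195/6 = 65/2

65/2


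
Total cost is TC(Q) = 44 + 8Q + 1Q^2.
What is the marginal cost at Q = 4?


MC = dTC/dQ = 8 + 2*1*Q
At Q = 4:
MC = 8 + 2*4
MC = 8 + 8 = 16

16


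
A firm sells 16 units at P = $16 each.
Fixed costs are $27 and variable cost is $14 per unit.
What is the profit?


Total Revenue = P * Q = 16 * 16 = $256
Total Cost = FC + VC*Q = 27 + 14*16 = $251
Profit = TR - TC = 256 - 251 = $5

$5


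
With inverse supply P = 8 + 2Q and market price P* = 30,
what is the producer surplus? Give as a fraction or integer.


Minimum supply price (at Q=0): P_min = 8
Quantity supplied at P* = 30:
Q* = (30 - 8)/2 = 11
PS = (1/2) * Q* * (P* - P_min)
PS = (1/2) * 11 * (30 - 8)
PS = (1/2) * 11 * 22 = 121

121


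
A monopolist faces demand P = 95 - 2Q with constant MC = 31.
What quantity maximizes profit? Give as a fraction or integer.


TR = P*Q = (95 - 2Q)Q = 95Q - 2Q^2
MR = dTR/dQ = 95 - 4Q
Set MR = MC:
95 - 4Q = 31
64 = 4Q
Q* = 64/4 = 16

16


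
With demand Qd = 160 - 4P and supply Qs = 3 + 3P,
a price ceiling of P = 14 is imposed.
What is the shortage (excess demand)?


At P = 14:
Qd = 160 - 4*14 = 104
Qs = 3 + 3*14 = 45
Shortage = Qd - Qs = 104 - 45 = 59

59


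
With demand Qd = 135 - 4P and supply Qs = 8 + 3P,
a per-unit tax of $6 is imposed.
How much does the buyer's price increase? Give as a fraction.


With a per-unit tax, the buyer's price increase depends on relative slopes.
Supply slope: d = 3, Demand slope: b = 4
Buyer's price increase = d * tax / (b + d)
= 3 * 6 / (4 + 3)
= 18 / 7 = 18/7

18/7


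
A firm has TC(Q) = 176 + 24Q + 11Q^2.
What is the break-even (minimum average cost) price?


AC(Q) = 176/Q + 24 + 11Q
To minimize: dAC/dQ = -176/Q^2 + 11 = 0
Q^2 = 176/11 = 16
Q* = 4
Min AC = 176/4 + 24 + 11*4
Min AC = 44 + 24 + 44 = 112

112


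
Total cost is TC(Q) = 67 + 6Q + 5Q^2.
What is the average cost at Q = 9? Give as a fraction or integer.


TC(9) = 67 + 6*9 + 5*9^2
TC(9) = 67 + 54 + 405 = 526
AC = TC/Q = 526/9 = 526/9

526/9


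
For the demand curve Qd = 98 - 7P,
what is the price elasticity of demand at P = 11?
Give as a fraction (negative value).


dQ/dP = -7
At P = 11: Q = 98 - 7*11 = 21
E = (dQ/dP)(P/Q) = (-7)(11/21) = -11/3

-11/3


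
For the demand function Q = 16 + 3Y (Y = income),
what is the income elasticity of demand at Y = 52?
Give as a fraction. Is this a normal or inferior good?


dQ/dY = 3
At Y = 52: Q = 16 + 3*52 = 172
Ey = (dQ/dY)(Y/Q) = 3 * 52 / 172 = 39/43
Since Ey > 0, this is a normal good.

39/43 (normal good)


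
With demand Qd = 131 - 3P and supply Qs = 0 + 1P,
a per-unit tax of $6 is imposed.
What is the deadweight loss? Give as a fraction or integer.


Pre-tax equilibrium quantity: Q* = 131/4
Post-tax equilibrium quantity: Q_tax = 113/4
Reduction in quantity: Q* - Q_tax = 9/2
DWL = (1/2) * tax * (Q* - Q_tax)
DWL = (1/2) * 6 * 9/2 = 27/2

27/2


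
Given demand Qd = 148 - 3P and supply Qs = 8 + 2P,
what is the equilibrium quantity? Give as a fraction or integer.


First find equilibrium price:
148 - 3P = 8 + 2P
P* = 140/5 = 28
Then substitute into demand:
Q* = 148 - 3 * 28 = 64

64


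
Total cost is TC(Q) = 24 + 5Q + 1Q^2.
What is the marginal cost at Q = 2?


MC = dTC/dQ = 5 + 2*1*Q
At Q = 2:
MC = 5 + 2*2
MC = 5 + 4 = 9

9


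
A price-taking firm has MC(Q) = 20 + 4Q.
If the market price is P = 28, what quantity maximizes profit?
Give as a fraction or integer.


In perfect competition, profit is maximized where P = MC.
28 = 20 + 4Q
8 = 4Q
Q* = 8/4 = 2

2


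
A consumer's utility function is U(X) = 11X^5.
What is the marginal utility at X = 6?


MU = dU/dX = 11*5*X^(5-1)
MU = 55*X^4
At X = 6:
MU = 55 * 6^4
MU = 55 * 1296 = 71280

71280


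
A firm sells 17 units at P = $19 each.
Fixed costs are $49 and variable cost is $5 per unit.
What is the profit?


Total Revenue = P * Q = 19 * 17 = $323
Total Cost = FC + VC*Q = 49 + 5*17 = $134
Profit = TR - TC = 323 - 134 = $189

$189


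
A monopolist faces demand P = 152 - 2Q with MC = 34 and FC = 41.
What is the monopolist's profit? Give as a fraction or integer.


MR = MC: 152 - 4Q = 34
Q* = 59/2
P* = 152 - 2*59/2 = 93
Profit = (P* - MC)*Q* - FC
= (93 - 34)*59/2 - 41
= 59*59/2 - 41
= 3481/2 - 41 = 3399/2

3399/2


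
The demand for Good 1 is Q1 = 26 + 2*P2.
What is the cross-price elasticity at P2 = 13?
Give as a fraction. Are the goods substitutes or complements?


dQ1/dP2 = 2
At P2 = 13: Q1 = 26 + 2*13 = 52
Exy = (dQ1/dP2)(P2/Q1) = 2 * 13 / 52 = 1/2
Since Exy > 0, the goods are substitutes.

1/2 (substitutes)


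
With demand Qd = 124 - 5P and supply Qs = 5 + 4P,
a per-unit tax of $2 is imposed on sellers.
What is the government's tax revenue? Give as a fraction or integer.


With tax on sellers, new supply: Qs' = 5 + 4(P - 2)
= 4P - 3
New equilibrium quantity:
Q_new = 481/9
Tax revenue = tax * Q_new = 2 * 481/9 = 962/9

962/9


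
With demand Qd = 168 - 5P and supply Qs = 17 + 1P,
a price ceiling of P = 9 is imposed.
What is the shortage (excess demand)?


At P = 9:
Qd = 168 - 5*9 = 123
Qs = 17 + 1*9 = 26
Shortage = Qd - Qs = 123 - 26 = 97

97


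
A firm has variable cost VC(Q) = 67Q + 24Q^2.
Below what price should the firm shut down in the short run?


AVC(Q) = VC(Q)/Q = 67 + 24Q
AVC is increasing in Q, so minimum AVC is at Q -> 0+.
Min AVC = 67
The firm should shut down if P < 67.

67


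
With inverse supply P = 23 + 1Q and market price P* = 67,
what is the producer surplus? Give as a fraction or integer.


Minimum supply price (at Q=0): P_min = 23
Quantity supplied at P* = 67:
Q* = (67 - 23)/1 = 44
PS = (1/2) * Q* * (P* - P_min)
PS = (1/2) * 44 * (67 - 23)
PS = (1/2) * 44 * 44 = 968

968


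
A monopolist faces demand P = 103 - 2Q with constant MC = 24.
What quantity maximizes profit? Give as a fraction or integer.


TR = P*Q = (103 - 2Q)Q = 103Q - 2Q^2
MR = dTR/dQ = 103 - 4Q
Set MR = MC:
103 - 4Q = 24
79 = 4Q
Q* = 79/4 = 79/4

79/4


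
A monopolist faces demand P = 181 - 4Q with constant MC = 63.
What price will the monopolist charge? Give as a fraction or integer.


MR = 181 - 8Q
Set MR = MC: 181 - 8Q = 63
Q* = 59/4
Substitute into demand:
P* = 181 - 4*59/4 = 122

122


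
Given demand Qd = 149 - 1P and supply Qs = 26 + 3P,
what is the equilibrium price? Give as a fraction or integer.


At equilibrium, Qd = Qs.
149 - 1P = 26 + 3P
149 - 26 = 1P + 3P
123 = 4P
P* = 123/4 = 123/4

123/4


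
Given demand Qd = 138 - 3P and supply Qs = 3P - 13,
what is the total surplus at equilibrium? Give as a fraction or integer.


Find equilibrium: 138 - 3P = 3P - 13
138 + 13 = 6P
P* = 151/6 = 151/6
Q* = 3*151/6 - 13 = 125/2
Inverse demand: P = 46 - Q/3, so P_max = 46
Inverse supply: P = 13/3 + Q/3, so P_min = 13/3
CS = (1/2) * 125/2 * (46 - 151/6) = 15625/24
PS = (1/2) * 125/2 * (151/6 - 13/3) = 15625/24
TS = CS + PS = 15625/24 + 15625/24 = 15625/12

15625/12


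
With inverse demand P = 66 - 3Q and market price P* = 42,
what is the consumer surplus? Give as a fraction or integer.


Maximum willingness to pay (at Q=0): P_max = 66
Quantity demanded at P* = 42:
Q* = (66 - 42)/3 = 8
CS = (1/2) * Q* * (P_max - P*)
CS = (1/2) * 8 * (66 - 42)
CS = (1/2) * 8 * 24 = 96

96


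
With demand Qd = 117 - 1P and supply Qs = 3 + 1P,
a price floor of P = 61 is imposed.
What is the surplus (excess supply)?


At P = 61:
Qd = 117 - 1*61 = 56
Qs = 3 + 1*61 = 64
Surplus = Qs - Qd = 64 - 56 = 8

8


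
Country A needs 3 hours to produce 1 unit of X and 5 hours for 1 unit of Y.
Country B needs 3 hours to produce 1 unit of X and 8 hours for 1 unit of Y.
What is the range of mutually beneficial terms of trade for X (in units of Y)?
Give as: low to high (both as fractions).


Opportunity cost of X for Country A = hours_X / hours_Y = 3/5 = 3/5 units of Y
Opportunity cost of X for Country B = hours_X / hours_Y = 3/8 = 3/8 units of Y
Terms of trade must be between the two opportunity costs.
Range: 3/8 to 3/5

3/8 to 3/5


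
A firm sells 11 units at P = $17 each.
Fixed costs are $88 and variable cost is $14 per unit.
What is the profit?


Total Revenue = P * Q = 17 * 11 = $187
Total Cost = FC + VC*Q = 88 + 14*11 = $242
Profit = TR - TC = 187 - 242 = $-55

$-55


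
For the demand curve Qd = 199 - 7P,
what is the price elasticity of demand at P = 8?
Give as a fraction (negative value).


dQ/dP = -7
At P = 8: Q = 199 - 7*8 = 143
E = (dQ/dP)(P/Q) = (-7)(8/143) = -56/143

-56/143


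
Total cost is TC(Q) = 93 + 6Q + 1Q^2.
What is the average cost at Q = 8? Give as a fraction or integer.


TC(8) = 93 + 6*8 + 1*8^2
TC(8) = 93 + 48 + 64 = 205
AC = TC/Q = 205/8 = 205/8

205/8


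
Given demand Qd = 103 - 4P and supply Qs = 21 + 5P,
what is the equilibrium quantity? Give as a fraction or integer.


First find equilibrium price:
103 - 4P = 21 + 5P
P* = 82/9 = 82/9
Then substitute into demand:
Q* = 103 - 4 * 82/9 = 599/9

599/9


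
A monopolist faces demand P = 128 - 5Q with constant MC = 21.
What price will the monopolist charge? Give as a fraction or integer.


MR = 128 - 10Q
Set MR = MC: 128 - 10Q = 21
Q* = 107/10
Substitute into demand:
P* = 128 - 5*107/10 = 149/2

149/2


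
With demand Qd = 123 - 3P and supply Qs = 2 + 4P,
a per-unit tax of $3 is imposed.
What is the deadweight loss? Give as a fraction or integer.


Pre-tax equilibrium quantity: Q* = 498/7
Post-tax equilibrium quantity: Q_tax = 66
Reduction in quantity: Q* - Q_tax = 36/7
DWL = (1/2) * tax * (Q* - Q_tax)
DWL = (1/2) * 3 * 36/7 = 54/7

54/7


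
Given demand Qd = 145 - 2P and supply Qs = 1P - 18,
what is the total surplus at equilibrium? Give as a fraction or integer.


Find equilibrium: 145 - 2P = 1P - 18
145 + 18 = 3P
P* = 163/3 = 163/3
Q* = 1*163/3 - 18 = 109/3
Inverse demand: P = 145/2 - Q/2, so P_max = 145/2
Inverse supply: P = 18 + Q/1, so P_min = 18
CS = (1/2) * 109/3 * (145/2 - 163/3) = 11881/36
PS = (1/2) * 109/3 * (163/3 - 18) = 11881/18
TS = CS + PS = 11881/36 + 11881/18 = 11881/12

11881/12


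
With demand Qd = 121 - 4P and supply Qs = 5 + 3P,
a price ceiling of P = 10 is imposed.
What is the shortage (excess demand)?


At P = 10:
Qd = 121 - 4*10 = 81
Qs = 5 + 3*10 = 35
Shortage = Qd - Qs = 81 - 35 = 46

46


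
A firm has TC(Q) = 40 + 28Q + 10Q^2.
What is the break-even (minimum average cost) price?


AC(Q) = 40/Q + 28 + 10Q
To minimize: dAC/dQ = -40/Q^2 + 10 = 0
Q^2 = 40/10 = 4
Q* = 2
Min AC = 40/2 + 28 + 10*2
Min AC = 20 + 28 + 20 = 68

68


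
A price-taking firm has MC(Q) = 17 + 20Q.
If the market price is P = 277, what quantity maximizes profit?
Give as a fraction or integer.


In perfect competition, profit is maximized where P = MC.
277 = 17 + 20Q
260 = 20Q
Q* = 260/20 = 13

13


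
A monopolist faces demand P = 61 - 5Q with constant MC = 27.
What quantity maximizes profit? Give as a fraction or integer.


TR = P*Q = (61 - 5Q)Q = 61Q - 5Q^2
MR = dTR/dQ = 61 - 10Q
Set MR = MC:
61 - 10Q = 27
34 = 10Q
Q* = 34/10 = 17/5

17/5


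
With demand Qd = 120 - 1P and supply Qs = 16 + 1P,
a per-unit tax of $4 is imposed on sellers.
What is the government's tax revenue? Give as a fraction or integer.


With tax on sellers, new supply: Qs' = 16 + 1(P - 4)
= 12 + 1P
New equilibrium quantity:
Q_new = 66
Tax revenue = tax * Q_new = 4 * 66 = 264

264


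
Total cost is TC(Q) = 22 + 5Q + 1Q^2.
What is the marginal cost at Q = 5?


MC = dTC/dQ = 5 + 2*1*Q
At Q = 5:
MC = 5 + 2*5
MC = 5 + 10 = 15

15


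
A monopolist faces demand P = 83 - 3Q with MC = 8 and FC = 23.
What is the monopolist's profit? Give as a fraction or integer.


MR = MC: 83 - 6Q = 8
Q* = 25/2
P* = 83 - 3*25/2 = 91/2
Profit = (P* - MC)*Q* - FC
= (91/2 - 8)*25/2 - 23
= 75/2*25/2 - 23
= 1875/4 - 23 = 1783/4

1783/4


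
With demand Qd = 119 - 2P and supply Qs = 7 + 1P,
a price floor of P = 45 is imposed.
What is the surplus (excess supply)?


At P = 45:
Qd = 119 - 2*45 = 29
Qs = 7 + 1*45 = 52
Surplus = Qs - Qd = 52 - 29 = 23

23


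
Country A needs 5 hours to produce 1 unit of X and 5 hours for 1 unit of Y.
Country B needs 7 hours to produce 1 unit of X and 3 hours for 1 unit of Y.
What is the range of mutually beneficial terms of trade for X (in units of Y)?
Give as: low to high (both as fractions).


Opportunity cost of X for Country A = hours_X / hours_Y = 5/5 = 1 units of Y
Opportunity cost of X for Country B = hours_X / hours_Y = 7/3 = 7/3 units of Y
Terms of trade must be between the two opportunity costs.
Range: 1 to 7/3

1 to 7/3


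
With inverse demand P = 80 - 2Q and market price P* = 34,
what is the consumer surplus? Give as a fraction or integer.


Maximum willingness to pay (at Q=0): P_max = 80
Quantity demanded at P* = 34:
Q* = (80 - 34)/2 = 23
CS = (1/2) * Q* * (P_max - P*)
CS = (1/2) * 23 * (80 - 34)
CS = (1/2) * 23 * 46 = 529

529


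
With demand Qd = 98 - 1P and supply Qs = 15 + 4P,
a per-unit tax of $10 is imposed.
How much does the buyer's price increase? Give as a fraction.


With a per-unit tax, the buyer's price increase depends on relative slopes.
Supply slope: d = 4, Demand slope: b = 1
Buyer's price increase = d * tax / (b + d)
= 4 * 10 / (1 + 4)
= 40 / 5 = 8

8


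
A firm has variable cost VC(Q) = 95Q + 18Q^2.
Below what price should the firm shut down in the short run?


AVC(Q) = VC(Q)/Q = 95 + 18Q
AVC is increasing in Q, so minimum AVC is at Q -> 0+.
Min AVC = 95
The firm should shut down if P < 95.

95


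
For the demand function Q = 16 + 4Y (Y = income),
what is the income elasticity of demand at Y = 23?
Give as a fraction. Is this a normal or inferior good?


dQ/dY = 4
At Y = 23: Q = 16 + 4*23 = 108
Ey = (dQ/dY)(Y/Q) = 4 * 23 / 108 = 23/27
Since Ey > 0, this is a normal good.

23/27 (normal good)


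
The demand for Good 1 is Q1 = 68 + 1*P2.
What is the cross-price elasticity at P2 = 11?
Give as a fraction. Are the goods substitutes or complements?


dQ1/dP2 = 1
At P2 = 11: Q1 = 68 + 1*11 = 79
Exy = (dQ1/dP2)(P2/Q1) = 1 * 11 / 79 = 11/79
Since Exy > 0, the goods are substitutes.

11/79 (substitutes)


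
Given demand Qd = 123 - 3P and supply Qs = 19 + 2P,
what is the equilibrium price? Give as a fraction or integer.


At equilibrium, Qd = Qs.
123 - 3P = 19 + 2P
123 - 19 = 3P + 2P
104 = 5P
P* = 104/5 = 104/5

104/5


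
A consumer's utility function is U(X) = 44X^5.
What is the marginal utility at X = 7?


MU = dU/dX = 44*5*X^(5-1)
MU = 220*X^4
At X = 7:
MU = 220 * 7^4
MU = 220 * 2401 = 528220

528220


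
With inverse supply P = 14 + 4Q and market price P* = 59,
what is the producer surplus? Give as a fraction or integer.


Minimum supply price (at Q=0): P_min = 14
Quantity supplied at P* = 59:
Q* = (59 - 14)/4 = 45/4
PS = (1/2) * Q* * (P* - P_min)
PS = (1/2) * 45/4 * (59 - 14)
PS = (1/2) * 45/4 * 45 = 2025/8

2025/8


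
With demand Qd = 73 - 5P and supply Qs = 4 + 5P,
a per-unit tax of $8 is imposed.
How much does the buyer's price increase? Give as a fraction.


With a per-unit tax, the buyer's price increase depends on relative slopes.
Supply slope: d = 5, Demand slope: b = 5
Buyer's price increase = d * tax / (b + d)
= 5 * 8 / (5 + 5)
= 40 / 10 = 4

4


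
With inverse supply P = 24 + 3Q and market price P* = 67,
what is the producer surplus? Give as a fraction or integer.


Minimum supply price (at Q=0): P_min = 24
Quantity supplied at P* = 67:
Q* = (67 - 24)/3 = 43/3
PS = (1/2) * Q* * (P* - P_min)
PS = (1/2) * 43/3 * (67 - 24)
PS = (1/2) * 43/3 * 43 = 1849/6

1849/6


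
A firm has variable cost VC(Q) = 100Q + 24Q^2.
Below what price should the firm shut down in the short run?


AVC(Q) = VC(Q)/Q = 100 + 24Q
AVC is increasing in Q, so minimum AVC is at Q -> 0+.
Min AVC = 100
The firm should shut down if P < 100.

100


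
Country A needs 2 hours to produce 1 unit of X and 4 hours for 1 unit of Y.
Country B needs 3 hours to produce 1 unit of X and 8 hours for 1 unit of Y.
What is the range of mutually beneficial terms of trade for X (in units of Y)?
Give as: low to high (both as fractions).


Opportunity cost of X for Country A = hours_X / hours_Y = 2/4 = 1/2 units of Y
Opportunity cost of X for Country B = hours_X / hours_Y = 3/8 = 3/8 units of Y
Terms of trade must be between the two opportunity costs.
Range: 3/8 to 1/2

3/8 to 1/2


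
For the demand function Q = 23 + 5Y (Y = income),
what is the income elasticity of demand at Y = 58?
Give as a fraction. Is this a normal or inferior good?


dQ/dY = 5
At Y = 58: Q = 23 + 5*58 = 313
Ey = (dQ/dY)(Y/Q) = 5 * 58 / 313 = 290/313
Since Ey > 0, this is a normal good.

290/313 (normal good)


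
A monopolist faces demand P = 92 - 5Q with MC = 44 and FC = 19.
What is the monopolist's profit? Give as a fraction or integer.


MR = MC: 92 - 10Q = 44
Q* = 24/5
P* = 92 - 5*24/5 = 68
Profit = (P* - MC)*Q* - FC
= (68 - 44)*24/5 - 19
= 24*24/5 - 19
= 576/5 - 19 = 481/5

481/5


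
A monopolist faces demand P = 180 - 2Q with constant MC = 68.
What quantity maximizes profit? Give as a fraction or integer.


TR = P*Q = (180 - 2Q)Q = 180Q - 2Q^2
MR = dTR/dQ = 180 - 4Q
Set MR = MC:
180 - 4Q = 68
112 = 4Q
Q* = 112/4 = 28

28


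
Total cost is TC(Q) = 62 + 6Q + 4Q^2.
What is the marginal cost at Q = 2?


MC = dTC/dQ = 6 + 2*4*Q
At Q = 2:
MC = 6 + 8*2
MC = 6 + 16 = 22

22


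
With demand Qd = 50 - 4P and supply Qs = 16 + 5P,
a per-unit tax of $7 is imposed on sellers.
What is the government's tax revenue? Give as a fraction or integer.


With tax on sellers, new supply: Qs' = 16 + 5(P - 7)
= 5P - 19
New equilibrium quantity:
Q_new = 58/3
Tax revenue = tax * Q_new = 7 * 58/3 = 406/3

406/3


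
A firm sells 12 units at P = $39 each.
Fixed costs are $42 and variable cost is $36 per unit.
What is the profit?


Total Revenue = P * Q = 39 * 12 = $468
Total Cost = FC + VC*Q = 42 + 36*12 = $474
Profit = TR - TC = 468 - 474 = $-6

$-6


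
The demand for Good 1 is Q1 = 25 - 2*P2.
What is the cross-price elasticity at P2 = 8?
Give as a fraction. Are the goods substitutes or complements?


dQ1/dP2 = -2
At P2 = 8: Q1 = 25 - 2*8 = 9
Exy = (dQ1/dP2)(P2/Q1) = -2 * 8 / 9 = -16/9
Since Exy < 0, the goods are complements.

-16/9 (complements)


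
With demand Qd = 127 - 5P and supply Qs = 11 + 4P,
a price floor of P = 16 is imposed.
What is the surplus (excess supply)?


At P = 16:
Qd = 127 - 5*16 = 47
Qs = 11 + 4*16 = 75
Surplus = Qs - Qd = 75 - 47 = 28

28


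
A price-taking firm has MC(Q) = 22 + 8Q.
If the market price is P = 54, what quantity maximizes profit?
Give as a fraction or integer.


In perfect competition, profit is maximized where P = MC.
54 = 22 + 8Q
32 = 8Q
Q* = 32/8 = 4

4


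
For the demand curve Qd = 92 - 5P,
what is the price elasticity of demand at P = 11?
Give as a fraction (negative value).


dQ/dP = -5
At P = 11: Q = 92 - 5*11 = 37
E = (dQ/dP)(P/Q) = (-5)(11/37) = -55/37

-55/37


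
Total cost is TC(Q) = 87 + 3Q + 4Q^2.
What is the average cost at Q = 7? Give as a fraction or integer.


TC(7) = 87 + 3*7 + 4*7^2
TC(7) = 87 + 21 + 196 = 304
AC = TC/Q = 304/7 = 304/7

304/7


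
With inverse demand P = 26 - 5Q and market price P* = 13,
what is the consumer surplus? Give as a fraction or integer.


Maximum willingness to pay (at Q=0): P_max = 26
Quantity demanded at P* = 13:
Q* = (26 - 13)/5 = 13/5
CS = (1/2) * Q* * (P_max - P*)
CS = (1/2) * 13/5 * (26 - 13)
CS = (1/2) * 13/5 * 13 = 169/10

169/10


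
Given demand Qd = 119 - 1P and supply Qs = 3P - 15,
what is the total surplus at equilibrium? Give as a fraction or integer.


Find equilibrium: 119 - 1P = 3P - 15
119 + 15 = 4P
P* = 134/4 = 67/2
Q* = 3*67/2 - 15 = 171/2
Inverse demand: P = 119 - Q/1, so P_max = 119
Inverse supply: P = 5 + Q/3, so P_min = 5
CS = (1/2) * 171/2 * (119 - 67/2) = 29241/8
PS = (1/2) * 171/2 * (67/2 - 5) = 9747/8
TS = CS + PS = 29241/8 + 9747/8 = 9747/2

9747/2


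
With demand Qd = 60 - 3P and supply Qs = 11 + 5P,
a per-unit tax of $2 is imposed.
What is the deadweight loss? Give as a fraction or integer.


Pre-tax equilibrium quantity: Q* = 333/8
Post-tax equilibrium quantity: Q_tax = 303/8
Reduction in quantity: Q* - Q_tax = 15/4
DWL = (1/2) * tax * (Q* - Q_tax)
DWL = (1/2) * 2 * 15/4 = 15/4

15/4


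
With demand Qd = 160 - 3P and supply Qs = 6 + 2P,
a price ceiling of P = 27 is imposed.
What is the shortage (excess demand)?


At P = 27:
Qd = 160 - 3*27 = 79
Qs = 6 + 2*27 = 60
Shortage = Qd - Qs = 79 - 60 = 19

19


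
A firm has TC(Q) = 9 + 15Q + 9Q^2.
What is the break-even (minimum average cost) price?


AC(Q) = 9/Q + 15 + 9Q
To minimize: dAC/dQ = -9/Q^2 + 9 = 0
Q^2 = 9/9 = 1
Q* = 1
Min AC = 9/1 + 15 + 9*1
Min AC = 9 + 15 + 9 = 33

33


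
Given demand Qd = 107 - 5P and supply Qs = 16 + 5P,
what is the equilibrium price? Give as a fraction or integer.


At equilibrium, Qd = Qs.
107 - 5P = 16 + 5P
107 - 16 = 5P + 5P
91 = 10P
P* = 91/10 = 91/10

91/10


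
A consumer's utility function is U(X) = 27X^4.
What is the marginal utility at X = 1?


MU = dU/dX = 27*4*X^(4-1)
MU = 108*X^3
At X = 1:
MU = 108 * 1^3
MU = 108 * 1 = 108

108


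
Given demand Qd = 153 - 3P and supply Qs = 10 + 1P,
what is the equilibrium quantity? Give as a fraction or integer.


First find equilibrium price:
153 - 3P = 10 + 1P
P* = 143/4 = 143/4
Then substitute into demand:
Q* = 153 - 3 * 143/4 = 183/4

183/4


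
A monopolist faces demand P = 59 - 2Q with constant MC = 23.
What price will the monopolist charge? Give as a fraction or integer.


MR = 59 - 4Q
Set MR = MC: 59 - 4Q = 23
Q* = 9
Substitute into demand:
P* = 59 - 2*9 = 41

41


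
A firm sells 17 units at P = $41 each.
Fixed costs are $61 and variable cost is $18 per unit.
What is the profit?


Total Revenue = P * Q = 41 * 17 = $697
Total Cost = FC + VC*Q = 61 + 18*17 = $367
Profit = TR - TC = 697 - 367 = $330

$330


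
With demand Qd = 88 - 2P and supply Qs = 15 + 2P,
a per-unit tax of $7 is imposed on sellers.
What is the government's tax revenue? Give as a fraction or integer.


With tax on sellers, new supply: Qs' = 15 + 2(P - 7)
= 1 + 2P
New equilibrium quantity:
Q_new = 89/2
Tax revenue = tax * Q_new = 7 * 89/2 = 623/2

623/2


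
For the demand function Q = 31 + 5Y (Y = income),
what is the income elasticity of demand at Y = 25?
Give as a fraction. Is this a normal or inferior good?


dQ/dY = 5
At Y = 25: Q = 31 + 5*25 = 156
Ey = (dQ/dY)(Y/Q) = 5 * 25 / 156 = 125/156
Since Ey > 0, this is a normal good.

125/156 (normal good)


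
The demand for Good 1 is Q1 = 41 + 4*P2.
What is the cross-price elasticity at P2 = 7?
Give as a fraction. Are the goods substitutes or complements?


dQ1/dP2 = 4
At P2 = 7: Q1 = 41 + 4*7 = 69
Exy = (dQ1/dP2)(P2/Q1) = 4 * 7 / 69 = 28/69
Since Exy > 0, the goods are substitutes.

28/69 (substitutes)


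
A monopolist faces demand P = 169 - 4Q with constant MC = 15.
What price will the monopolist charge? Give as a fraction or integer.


MR = 169 - 8Q
Set MR = MC: 169 - 8Q = 15
Q* = 77/4
Substitute into demand:
P* = 169 - 4*77/4 = 92

92


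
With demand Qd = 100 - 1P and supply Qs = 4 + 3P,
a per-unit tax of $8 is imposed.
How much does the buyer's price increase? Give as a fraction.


With a per-unit tax, the buyer's price increase depends on relative slopes.
Supply slope: d = 3, Demand slope: b = 1
Buyer's price increase = d * tax / (b + d)
= 3 * 8 / (1 + 3)
= 24 / 4 = 6

6


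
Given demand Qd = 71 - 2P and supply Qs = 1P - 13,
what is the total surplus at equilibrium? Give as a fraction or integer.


Find equilibrium: 71 - 2P = 1P - 13
71 + 13 = 3P
P* = 84/3 = 28
Q* = 1*28 - 13 = 15
Inverse demand: P = 71/2 - Q/2, so P_max = 71/2
Inverse supply: P = 13 + Q/1, so P_min = 13
CS = (1/2) * 15 * (71/2 - 28) = 225/4
PS = (1/2) * 15 * (28 - 13) = 225/2
TS = CS + PS = 225/4 + 225/2 = 675/4

675/4


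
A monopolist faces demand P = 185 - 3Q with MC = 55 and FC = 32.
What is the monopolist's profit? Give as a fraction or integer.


MR = MC: 185 - 6Q = 55
Q* = 65/3
P* = 185 - 3*65/3 = 120
Profit = (P* - MC)*Q* - FC
= (120 - 55)*65/3 - 32
= 65*65/3 - 32
= 4225/3 - 32 = 4129/3

4129/3


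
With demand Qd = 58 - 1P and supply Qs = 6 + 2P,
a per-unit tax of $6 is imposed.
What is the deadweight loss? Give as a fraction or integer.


Pre-tax equilibrium quantity: Q* = 122/3
Post-tax equilibrium quantity: Q_tax = 110/3
Reduction in quantity: Q* - Q_tax = 4
DWL = (1/2) * tax * (Q* - Q_tax)
DWL = (1/2) * 6 * 4 = 12

12


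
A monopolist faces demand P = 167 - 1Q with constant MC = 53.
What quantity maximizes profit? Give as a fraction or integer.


TR = P*Q = (167 - 1Q)Q = 167Q - 1Q^2
MR = dTR/dQ = 167 - 2Q
Set MR = MC:
167 - 2Q = 53
114 = 2Q
Q* = 114/2 = 57

57


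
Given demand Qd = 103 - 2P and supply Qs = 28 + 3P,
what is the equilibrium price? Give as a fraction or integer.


At equilibrium, Qd = Qs.
103 - 2P = 28 + 3P
103 - 28 = 2P + 3P
75 = 5P
P* = 75/5 = 15

15


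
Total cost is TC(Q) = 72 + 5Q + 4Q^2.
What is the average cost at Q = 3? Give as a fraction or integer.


TC(3) = 72 + 5*3 + 4*3^2
TC(3) = 72 + 15 + 36 = 123
AC = TC/Q = 123/3 = 41

41


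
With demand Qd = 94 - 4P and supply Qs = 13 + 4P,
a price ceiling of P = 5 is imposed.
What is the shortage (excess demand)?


At P = 5:
Qd = 94 - 4*5 = 74
Qs = 13 + 4*5 = 33
Shortage = Qd - Qs = 74 - 33 = 41

41


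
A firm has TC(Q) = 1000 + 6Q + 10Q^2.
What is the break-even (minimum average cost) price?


AC(Q) = 1000/Q + 6 + 10Q
To minimize: dAC/dQ = -1000/Q^2 + 10 = 0
Q^2 = 1000/10 = 100
Q* = 10
Min AC = 1000/10 + 6 + 10*10
Min AC = 100 + 6 + 100 = 206

206


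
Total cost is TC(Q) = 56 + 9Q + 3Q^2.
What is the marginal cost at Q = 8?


MC = dTC/dQ = 9 + 2*3*Q
At Q = 8:
MC = 9 + 6*8
MC = 9 + 48 = 57

57


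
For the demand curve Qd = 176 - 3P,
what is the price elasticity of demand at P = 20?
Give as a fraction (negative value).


dQ/dP = -3
At P = 20: Q = 176 - 3*20 = 116
E = (dQ/dP)(P/Q) = (-3)(20/116) = -15/29

-15/29


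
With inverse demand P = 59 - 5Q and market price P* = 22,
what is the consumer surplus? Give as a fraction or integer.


Maximum willingness to pay (at Q=0): P_max = 59
Quantity demanded at P* = 22:
Q* = (59 - 22)/5 = 37/5
CS = (1/2) * Q* * (P_max - P*)
CS = (1/2) * 37/5 * (59 - 22)
CS = (1/2) * 37/5 * 37 = 1369/10

1369/10


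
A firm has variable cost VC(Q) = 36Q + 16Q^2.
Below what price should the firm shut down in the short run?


AVC(Q) = VC(Q)/Q = 36 + 16Q
AVC is increasing in Q, so minimum AVC is at Q -> 0+.
Min AVC = 36
The firm should shut down if P < 36.

36


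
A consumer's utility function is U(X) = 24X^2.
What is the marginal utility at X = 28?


MU = dU/dX = 24*2*X^(2-1)
MU = 48*X^1
At X = 28:
MU = 48 * 28^1
MU = 48 * 28 = 1344

1344


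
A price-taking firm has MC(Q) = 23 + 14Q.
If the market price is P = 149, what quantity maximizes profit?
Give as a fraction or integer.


In perfect competition, profit is maximized where P = MC.
149 = 23 + 14Q
126 = 14Q
Q* = 126/14 = 9

9


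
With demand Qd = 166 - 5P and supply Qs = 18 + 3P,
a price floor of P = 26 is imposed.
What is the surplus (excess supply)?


At P = 26:
Qd = 166 - 5*26 = 36
Qs = 18 + 3*26 = 96
Surplus = Qs - Qd = 96 - 36 = 60

60


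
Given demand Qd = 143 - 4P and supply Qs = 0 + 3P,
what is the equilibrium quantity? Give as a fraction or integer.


First find equilibrium price:
143 - 4P = 0 + 3P
P* = 143/7 = 143/7
Then substitute into demand:
Q* = 143 - 4 * 143/7 = 429/7

429/7


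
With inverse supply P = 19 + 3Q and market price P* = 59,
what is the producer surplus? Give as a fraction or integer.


Minimum supply price (at Q=0): P_min = 19
Quantity supplied at P* = 59:
Q* = (59 - 19)/3 = 40/3
PS = (1/2) * Q* * (P* - P_min)
PS = (1/2) * 40/3 * (59 - 19)
PS = (1/2) * 40/3 * 40 = 800/3

800/3


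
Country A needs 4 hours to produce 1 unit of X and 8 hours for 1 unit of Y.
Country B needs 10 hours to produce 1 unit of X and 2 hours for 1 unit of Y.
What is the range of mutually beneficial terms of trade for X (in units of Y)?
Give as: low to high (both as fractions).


Opportunity cost of X for Country A = hours_X / hours_Y = 4/8 = 1/2 units of Y
Opportunity cost of X for Country B = hours_X / hours_Y = 10/2 = 5 units of Y
Terms of trade must be between the two opportunity costs.
Range: 1/2 to 5

1/2 to 5
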